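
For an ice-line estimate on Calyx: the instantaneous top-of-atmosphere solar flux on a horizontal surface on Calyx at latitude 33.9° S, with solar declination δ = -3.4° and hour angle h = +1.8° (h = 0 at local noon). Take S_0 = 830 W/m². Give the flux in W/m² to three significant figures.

715 W/m²

cos θ_z = sin ϕ sin δ + cos ϕ cos δ cos h = 0.033078 + 0.828142 = 0.861220.
Flux = S_0 · cos θ_z = 830 × 0.861220 = 714.8 W/m².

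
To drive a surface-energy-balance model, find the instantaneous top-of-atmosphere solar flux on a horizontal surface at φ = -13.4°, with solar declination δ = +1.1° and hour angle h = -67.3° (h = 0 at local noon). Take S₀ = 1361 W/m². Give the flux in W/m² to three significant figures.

505 W/m²

cos θ_z = sin φ sin δ + cos φ cos δ cos h = -0.004449 + 0.375331 = 0.370882.
Flux = S₀ · cos θ_z = 1361 × 0.370882 = 504.8 W/m².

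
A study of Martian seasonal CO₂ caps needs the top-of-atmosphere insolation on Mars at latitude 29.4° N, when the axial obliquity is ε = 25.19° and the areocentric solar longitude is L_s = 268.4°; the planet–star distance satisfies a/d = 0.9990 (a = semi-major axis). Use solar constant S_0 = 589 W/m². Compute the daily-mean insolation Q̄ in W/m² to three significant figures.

sin δ = sin 25.19° × sin 268.4° = -0.42546, so δ = -25.179°.
cos h₀ = −tan(+29.4°) tan(-25.179°) = 0.2649, h₀ = 1.3027 rad.
Bracket: h₀ sin ϕ sin δ + cos ϕ cos δ sin h₀ = 1.3027×0.49090×-0.42546 + 0.87121×0.90498×0.96428 = -0.272080 + 0.760265 = 0.488185.
Inverse-square distance factor (a/d)² = 0.9990² = 0.998001.
Q̄ = (S_0/π) × 0.998001 × [bracket] = (589/π) × 0.998001 × 0.488185 = 91.34 W/m².

Q̄ ≈ 91.3 W/m²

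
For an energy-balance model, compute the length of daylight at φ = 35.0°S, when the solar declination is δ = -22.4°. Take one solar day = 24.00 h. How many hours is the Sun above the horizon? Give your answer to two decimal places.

14.24 h

cos H₀ = −tan φ · tan δ = −tan(-35.0°) × tan(-22.400°) = -0.2886, so H₀ = 1.8636 rad = 106.77°.
Daylight = 2H₀/(2π) × 24.00 h = (1.8636/π) × 24.00 = 14.24 h.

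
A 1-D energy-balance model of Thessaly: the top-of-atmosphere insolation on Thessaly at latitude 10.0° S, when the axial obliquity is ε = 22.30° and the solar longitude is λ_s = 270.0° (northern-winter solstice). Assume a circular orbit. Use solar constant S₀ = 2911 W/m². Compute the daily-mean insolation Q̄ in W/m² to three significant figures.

Q̄ ≈ 942 W/m²

Solar declination: sin δ = sin ε · sin λ_s = sin 22.30° × sin 270.0° = -0.37946, so δ = -22.300°.
cos H₀ = −tan(-10.0°) tan(-22.300°) = -0.0723, H₀ = 1.6432 rad.
Bracket: H₀ sin φ sin δ + cos φ cos δ sin H₀ = 1.6432×-0.17365×-0.37946 + 0.98481×0.92521×0.99738 = 0.108276 + 0.908769 = 1.017045.
Q̄ = (S₀/π) × [bracket] = (2911/π) × 1.017045 = 942.4 W/m².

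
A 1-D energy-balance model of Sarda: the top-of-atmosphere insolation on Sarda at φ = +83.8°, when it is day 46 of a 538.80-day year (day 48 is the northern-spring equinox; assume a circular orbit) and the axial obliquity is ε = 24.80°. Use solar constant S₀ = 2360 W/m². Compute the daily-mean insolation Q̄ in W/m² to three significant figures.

Q̄ ≈ 70.0 W/m²

Solar longitude: λ_s = 360° × (46 − 48)/538.80 = -1.336°, i.e. -1.336° + 360° = 358.664°.
sin δ = sin 24.80° × sin 358.664° = -0.00978, so δ = -0.560°.
cos H₀ = −tan(+83.8°) tan(-0.560°) = 0.0900, H₀ = 1.4806 rad.
Bracket: H₀ sin φ sin δ + cos φ cos δ sin H₀ = 1.4806×0.99415×-0.00978 + 0.10800×0.99995×0.99594 = -0.014396 + 0.107556 = 0.093160.
Q̄ = (S₀/π) × [bracket] = (2360/π) × 0.093160 = 69.98 W/m².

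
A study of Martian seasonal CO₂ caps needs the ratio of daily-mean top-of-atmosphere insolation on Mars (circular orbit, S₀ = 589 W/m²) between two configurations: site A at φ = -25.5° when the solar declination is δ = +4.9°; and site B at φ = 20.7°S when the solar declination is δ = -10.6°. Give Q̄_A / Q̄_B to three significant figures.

— Configuration A (φ=-25.5°):
cos H₀ = −tan(-25.5°) tan(+4.900°) = 0.0409, H₀ = 1.5299 rad.
Bracket: H₀ sin φ sin δ + cos φ cos δ sin H₀ = 1.5299×-0.43051×0.08542 + 0.90259×0.99635×0.99916 = -0.056261 + 0.898540 = 0.842279.
Q̄ = (S₀/π) × [bracket] = (589/π) × 0.842279 = 157.91 W/m².
— Configuration B (φ=-20.7°):
cos H₀ = −tan(-20.7°) tan(-10.600°) = -0.0707, H₀ = 1.6416 rad.
Bracket: H₀ sin φ sin δ + cos φ cos δ sin H₀ = 1.6416×-0.35347×-0.18395 + 0.93544×0.98294×0.99750 = 0.106738 + 0.917183 = 1.023921.
Q̄ = (S₀/π) × [bracket] = (589/π) × 1.023921 = 191.97 W/m².
Ratio Q̄_A / Q̄_B = 157.91 / 191.97 = 0.8226.

Q̄_A / Q̄_B ≈ 0.823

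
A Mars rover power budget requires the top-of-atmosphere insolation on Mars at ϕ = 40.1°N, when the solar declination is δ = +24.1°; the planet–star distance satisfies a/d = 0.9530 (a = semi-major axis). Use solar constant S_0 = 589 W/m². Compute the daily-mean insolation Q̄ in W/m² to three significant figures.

Q̄ ≈ 198 W/m²

cos h₀ = −tan(+40.1°) tan(+24.100°) = -0.3767, h₀ = 1.9570 rad.
Bracket: h₀ sin ϕ sin δ + cos ϕ cos δ sin h₀ = 1.9570×0.64412×0.40833 + 0.76492×0.91283×0.92634 = 0.514717 + 0.646809 = 1.161526.
Inverse-square distance factor (a/d)² = 0.9530² = 0.908209.
Q̄ = (S_0/π) × 0.908209 × [bracket] = (589/π) × 0.908209 × 1.161526 = 197.8 W/m².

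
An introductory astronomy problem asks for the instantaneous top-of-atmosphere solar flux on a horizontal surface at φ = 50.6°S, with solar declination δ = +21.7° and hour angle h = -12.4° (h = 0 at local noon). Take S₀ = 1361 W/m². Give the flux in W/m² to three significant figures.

395 W/m²

cos θ_z = sin φ sin δ + cos φ cos δ cos h = -0.285716 + 0.575991 = 0.290275.
Flux = S₀ · cos θ_z = 1361 × 0.290275 = 395.1 W/m².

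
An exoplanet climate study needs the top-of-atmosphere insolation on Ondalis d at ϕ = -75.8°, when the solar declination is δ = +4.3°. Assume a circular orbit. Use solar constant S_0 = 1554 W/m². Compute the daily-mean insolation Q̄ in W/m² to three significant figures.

cos h₀ = −tan(-75.8°) tan(+4.300°) = 0.2971, h₀ = 1.2691 rad.
Bracket: h₀ sin ϕ sin δ + cos ϕ cos δ sin h₀ = 1.2691×-0.96945×0.07498 + 0.24531×0.99719×0.95483 = -0.092250 + 0.233571 = 0.141321.
Q̄ = (S_0/π) × [bracket] = (1554/π) × 0.141321 = 69.90 W/m².

Q̄ ≈ 69.9 W/m²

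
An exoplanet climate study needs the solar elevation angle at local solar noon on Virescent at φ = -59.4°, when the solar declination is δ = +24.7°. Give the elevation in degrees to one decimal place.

At local noon the hour angle is zero, so the zenith angle equals |φ − δ| = |-59.4° − (+24.700°)| = 84.100°.
Elevation = 90° − 84.100° = 5.9°.

5.9°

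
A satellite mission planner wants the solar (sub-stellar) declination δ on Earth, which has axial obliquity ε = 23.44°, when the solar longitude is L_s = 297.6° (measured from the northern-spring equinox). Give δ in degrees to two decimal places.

δ = -20.64°

sin δ = sin ε · sin L_s = sin 23.44° × sin 297.6° = -0.352522.
δ = arcsin(-0.352522) = -20.64°.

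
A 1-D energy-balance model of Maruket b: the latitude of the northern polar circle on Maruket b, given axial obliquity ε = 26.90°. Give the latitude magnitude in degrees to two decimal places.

The polar circle is the lowest latitude that experiences at least one full rotation of continuous daylight at the northern-summer solstice; it lies at |ϕ| = 90° − ε = 90° − 26.90° = 63.10°.

63.10°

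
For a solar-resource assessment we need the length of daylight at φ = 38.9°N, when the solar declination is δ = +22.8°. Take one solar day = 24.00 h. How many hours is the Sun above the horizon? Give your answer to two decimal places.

cos H₀ = −tan φ · tan δ = −tan(+38.9°) × tan(+22.800°) = -0.3392, so H₀ = 1.9169 rad = 109.83°.
Daylight = 2H₀/(2π) × 24.00 h = (1.9169/π) × 24.00 = 14.64 h.

14.64 h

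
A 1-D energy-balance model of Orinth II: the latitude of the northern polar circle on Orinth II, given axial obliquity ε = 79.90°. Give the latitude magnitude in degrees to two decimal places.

The polar circle is the lowest latitude that experiences at least one full rotation of continuous daylight at the northern-summer solstice; it lies at |ϕ| = 90° − ε = 90° − 79.90° = 10.10°.

10.10°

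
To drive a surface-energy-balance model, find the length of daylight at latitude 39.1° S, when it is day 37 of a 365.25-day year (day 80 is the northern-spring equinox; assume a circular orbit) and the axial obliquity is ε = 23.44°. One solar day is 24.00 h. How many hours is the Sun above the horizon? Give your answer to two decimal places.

13.74 h

Solar longitude: λ_s = 360° × (37 − 80)/365.25 = -42.382°, i.e. -42.382° + 360° = 317.618°.
sin δ = sin 23.44° × sin 317.618° = -0.26814, so δ = -15.553°.
cos H₀ = −tan φ · tan δ = −tan(-39.1°) × tan(-15.553°) = -0.2262, so H₀ = 1.7990 rad = 103.07°.
Daylight = 2H₀/(2π) × 24.00 h = (1.7990/π) × 24.00 = 13.74 h.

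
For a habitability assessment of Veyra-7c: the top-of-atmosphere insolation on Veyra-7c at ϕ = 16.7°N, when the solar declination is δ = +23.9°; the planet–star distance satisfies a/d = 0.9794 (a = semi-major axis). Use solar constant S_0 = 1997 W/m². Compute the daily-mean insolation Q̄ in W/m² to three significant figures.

cos h₀ = −tan(+16.7°) tan(+23.900°) = -0.1329, h₀ = 1.7041 rad.
Bracket: h₀ sin ϕ sin δ + cos ϕ cos δ sin h₀ = 1.7041×0.28736×0.40514 + 0.95782×0.91425×0.99112 = 0.198393 + 0.867911 = 1.066304.
Inverse-square distance factor (a/d)² = 0.9794² = 0.959224.
Q̄ = (S_0/π) × 0.959224 × [bracket] = (1997/π) × 0.959224 × 1.066304 = 650.2 W/m².

Q̄ ≈ 650 W/m²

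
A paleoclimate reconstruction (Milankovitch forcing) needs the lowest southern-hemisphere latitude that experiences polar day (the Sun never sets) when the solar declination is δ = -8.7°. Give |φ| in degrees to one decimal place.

Polar day requires cos H₀ = −tan φ tan δ ≤ −1, i.e. tan φ tan δ ≥ 1.
The boundary is |tan φ| · |tan δ| = 1, so |φ| = 90° − |δ| = 90° − 8.7° = 81.3° in the southern hemisphere.

|φ| = 81.3°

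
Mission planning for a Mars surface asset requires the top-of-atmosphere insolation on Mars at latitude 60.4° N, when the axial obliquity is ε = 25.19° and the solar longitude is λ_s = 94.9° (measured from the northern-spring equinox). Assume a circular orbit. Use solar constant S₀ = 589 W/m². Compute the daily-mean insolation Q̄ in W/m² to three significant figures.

Solar declination: sin δ = sin ε · sin λ_s = sin 25.19° × sin 94.9° = 0.42407, so δ = +25.092°.
cos H₀ = −tan(+60.4°) tan(+25.092°) = -0.8243, H₀ = 2.5397 rad.
Bracket: H₀ sin φ sin δ + cos φ cos δ sin H₀ = 2.5397×0.86949×0.42407 + 0.49394×0.90563×0.56619 = 0.936450 + 0.253272 = 1.189722.
Q̄ = (S₀/π) × [bracket] = (589/π) × 1.189722 = 223.1 W/m².

Q̄ ≈ 223 W/m²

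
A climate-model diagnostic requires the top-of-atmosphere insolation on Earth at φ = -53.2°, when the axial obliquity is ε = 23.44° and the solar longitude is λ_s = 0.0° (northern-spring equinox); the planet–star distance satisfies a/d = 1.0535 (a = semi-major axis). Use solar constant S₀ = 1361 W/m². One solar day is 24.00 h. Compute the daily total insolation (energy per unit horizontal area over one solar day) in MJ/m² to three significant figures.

Solar declination: sin δ = sin ε · sin λ_s = sin 23.44° × sin 0.0° = 0.00000, so δ = +0.000°.
cos H₀ = −tan(-53.2°) tan(+0.000°) = 0.0000, H₀ = 1.5708 rad.
Bracket: H₀ sin φ sin δ + cos φ cos δ sin H₀ = 1.5708×-0.80073×0.00000 + 0.59902×1.00000×1.00000 = -0.000000 + 0.599020 = 0.599020.
Inverse-square distance factor (a/d)² = 1.0535² = 1.109862.
Q̄ = (S₀/π) × 1.109862 × [bracket] = (1361/π) × 1.109862 × 0.599020 = 288.02 W/m².
Daily total = Q̄ × 24.00 h × 3600 s/h = 288.02 × 24.00 × 3600 / 10⁶ = 24.88 MJ/m².

24.9 MJ/m²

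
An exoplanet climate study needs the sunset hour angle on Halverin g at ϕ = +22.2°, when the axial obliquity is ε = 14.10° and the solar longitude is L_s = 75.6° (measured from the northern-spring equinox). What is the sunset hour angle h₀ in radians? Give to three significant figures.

Solar declination: sin δ = sin ε · sin L_s = sin 14.10° × sin 75.6° = 0.23596, so δ = +13.648°.
cos h₀ = −tan ϕ · tan δ = −tan(+22.2°) × tan(+13.648°) = -0.0991, so h₀ = 1.6701 rad = 95.69°.

h₀ = 1.67 rad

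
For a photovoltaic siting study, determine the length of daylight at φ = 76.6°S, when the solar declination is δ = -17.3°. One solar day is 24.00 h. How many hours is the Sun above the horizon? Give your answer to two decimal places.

24.00 h

Sunrise equation: cos H₀ = −tan φ · tan δ = -1.3074 ≤ −1, so the Sun never sets (polar day) and H₀ = π.
Daylight = 2H₀/(2π) × 24.00 h = (3.1416/π) × 24.00 = 24.00 h.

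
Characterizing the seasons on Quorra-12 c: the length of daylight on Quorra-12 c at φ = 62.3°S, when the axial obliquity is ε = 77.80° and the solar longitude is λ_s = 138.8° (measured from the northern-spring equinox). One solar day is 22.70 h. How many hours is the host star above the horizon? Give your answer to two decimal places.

Solar declination: sin δ = sin ε · sin λ_s = sin 77.80° × sin 138.8° = 0.64381, so δ = +40.077°.
cos H₀ = −tan φ · tan δ = 1.6026 ≥ 1, so the host star never rises (polar night) and H₀ = 0.
Daylight = 2H₀/(2π) × 22.70 h = (0.0000/π) × 22.70 = 0.00 h.

0.00 h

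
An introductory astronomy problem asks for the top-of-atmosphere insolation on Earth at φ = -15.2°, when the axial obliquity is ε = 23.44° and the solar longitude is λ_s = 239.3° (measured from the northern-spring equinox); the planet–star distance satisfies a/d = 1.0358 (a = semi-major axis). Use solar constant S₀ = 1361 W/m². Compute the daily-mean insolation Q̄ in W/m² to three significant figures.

Solar declination: sin δ = sin ε · sin λ_s = sin 23.44° × sin 239.3° = -0.34204, so δ = -20.001°.
cos H₀ = −tan(-15.2°) tan(-20.001°) = -0.0989, H₀ = 1.6699 rad.
Bracket: H₀ sin φ sin δ + cos φ cos δ sin H₀ = 1.6699×-0.26219×-0.34204 + 0.96502×0.93969×0.99510 = 0.149756 + 0.902376 = 1.052132.
Inverse-square distance factor (a/d)² = 1.0358² = 1.072882.
Q̄ = (S₀/π) × 1.072882 × [bracket] = (1361/π) × 1.072882 × 1.052132 = 489.0 W/m².

Q̄ ≈ 489 W/m²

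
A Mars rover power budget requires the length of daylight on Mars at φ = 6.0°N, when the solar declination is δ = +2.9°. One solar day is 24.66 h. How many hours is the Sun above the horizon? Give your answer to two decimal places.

cos H₀ = −tan φ · tan δ = −tan(+6.0°) × tan(+2.900°) = -0.0053, so H₀ = 1.5761 rad = 90.31°.
Daylight = 2H₀/(2π) × 24.66 h = (1.5761/π) × 24.66 = 12.37 h.

12.37 h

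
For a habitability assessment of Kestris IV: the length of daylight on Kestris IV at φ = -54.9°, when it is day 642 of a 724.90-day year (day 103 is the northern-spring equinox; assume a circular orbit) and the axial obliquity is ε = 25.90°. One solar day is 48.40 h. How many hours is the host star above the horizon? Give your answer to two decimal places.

Solar longitude: λ_s = 360° × (642 − 103)/724.90 = 267.678°.
sin δ = sin 25.90° × sin 267.678° = -0.43644, so δ = -25.877°.
cos H₀ = −tan φ · tan δ = −tan(-54.9°) × tan(-25.877°) = -0.6902, so H₀ = 2.3326 rad = 133.65°.
Daylight = 2H₀/(2π) × 48.40 h = (2.3326/π) × 48.40 = 35.94 h.

35.94 h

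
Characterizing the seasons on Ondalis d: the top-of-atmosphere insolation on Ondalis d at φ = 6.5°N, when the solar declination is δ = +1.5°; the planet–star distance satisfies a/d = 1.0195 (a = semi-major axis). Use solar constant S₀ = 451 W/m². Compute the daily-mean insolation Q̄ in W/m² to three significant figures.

Q̄ ≈ 149 W/m²

cos H₀ = −tan(+6.5°) tan(+1.500°) = -0.0030, H₀ = 1.5738 rad.
Bracket: H₀ sin φ sin δ + cos φ cos δ sin H₀ = 1.5738×0.11320×0.02618 + 0.99357×0.99966×1.00000 = 0.004664 + 0.993232 = 0.997896.
Inverse-square distance factor (a/d)² = 1.0195² = 1.039380.
Q̄ = (S₀/π) × 1.039380 × [bracket] = (451/π) × 1.039380 × 0.997896 = 148.9 W/m².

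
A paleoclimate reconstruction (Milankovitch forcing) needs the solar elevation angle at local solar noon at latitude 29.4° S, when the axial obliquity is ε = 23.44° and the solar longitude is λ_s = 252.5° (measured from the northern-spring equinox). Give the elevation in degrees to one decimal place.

82.9°

Solar declination: sin δ = sin ε · sin λ_s = sin 23.44° × sin 252.5° = -0.37938, so δ = -22.295°.
At local noon the hour angle is zero, so the zenith angle equals |φ − δ| = |-29.4° − (-22.295°)| = 7.105°.
Elevation = 90° − 7.105° = 82.9°.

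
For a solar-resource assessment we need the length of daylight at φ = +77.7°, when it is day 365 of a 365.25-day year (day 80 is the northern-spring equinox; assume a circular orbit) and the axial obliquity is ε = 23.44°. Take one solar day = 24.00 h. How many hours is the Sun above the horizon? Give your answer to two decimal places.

Solar longitude: λ_s = 360° × (365 − 80)/365.25 = 280.903°.
sin δ = sin 23.44° × sin 280.903° = -0.39061, so δ = -22.992°.
cos H₀ = −tan φ · tan δ = 1.9461 ≥ 1, so the Sun never rises (polar night) and H₀ = 0.
Daylight = 2H₀/(2π) × 24.00 h = (0.0000/π) × 24.00 = 0.00 h.

0.00 h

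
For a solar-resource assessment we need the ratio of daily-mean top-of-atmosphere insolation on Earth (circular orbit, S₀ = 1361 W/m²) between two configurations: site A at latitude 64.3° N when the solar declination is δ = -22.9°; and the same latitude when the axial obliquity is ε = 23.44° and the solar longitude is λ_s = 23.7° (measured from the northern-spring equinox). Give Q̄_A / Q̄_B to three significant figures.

— Configuration A (φ=+64.3°):
cos H₀ = −tan(+64.3°) tan(-22.900°) = 0.8777, H₀ = 0.4997 rad.
Bracket: H₀ sin φ sin δ + cos φ cos δ sin H₀ = 0.4997×0.90108×-0.38912 + 0.43366×0.92119×0.47918 = -0.175209 + 0.191424 = 0.016215.
Q̄ = (S₀/π) × [bracket] = (1361/π) × 0.016215 = 7.0247 W/m².
— Configuration B (φ=+64.3°):
Solar declination: sin δ = sin ε · sin λ_s = sin 23.44° × sin 23.7° = 0.15989, so δ = +9.201°.
cos H₀ = −tan(+64.3°) tan(+9.201°) = -0.3366, H₀ = 1.9141 rad.
Bracket: H₀ sin φ sin δ + cos φ cos δ sin H₀ = 1.9141×0.90108×0.15989 + 0.43366×0.98713×0.94166 = 0.275771 + 0.403105 = 0.678876.
Q̄ = (S₀/π) × [bracket] = (1361/π) × 0.678876 = 294.10 W/m².
Ratio Q̄_A / Q̄_B = 7.0247 / 294.10 = 0.02389.

Q̄_A / Q̄_B ≈ 0.0239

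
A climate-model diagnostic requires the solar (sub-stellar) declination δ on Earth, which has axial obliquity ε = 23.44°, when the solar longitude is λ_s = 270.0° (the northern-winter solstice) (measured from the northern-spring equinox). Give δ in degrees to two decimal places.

sin δ = sin ε · sin λ_s = sin 23.44° × sin 270.0° = -0.397789.
δ = arcsin(-0.397789) = -23.44°.

δ = -23.44°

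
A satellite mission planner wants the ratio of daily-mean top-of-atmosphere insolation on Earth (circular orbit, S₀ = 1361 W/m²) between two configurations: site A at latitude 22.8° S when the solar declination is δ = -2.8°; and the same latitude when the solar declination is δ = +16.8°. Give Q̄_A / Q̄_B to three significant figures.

— Configuration A (φ=-22.8°):
cos H₀ = −tan(-22.8°) tan(-2.800°) = -0.0206, H₀ = 1.5914 rad.
Bracket: H₀ sin φ sin δ + cos φ cos δ sin H₀ = 1.5914×-0.38752×-0.04885 + 0.92186×0.99881×0.99979 = 0.030126 + 0.920570 = 0.950696.
Q̄ = (S₀/π) × [bracket] = (1361/π) × 0.950696 = 411.86 W/m².
— Configuration B (φ=-22.8°):
cos H₀ = −tan(-22.8°) tan(+16.800°) = 0.1269, H₀ = 1.4435 rad.
Bracket: H₀ sin φ sin δ + cos φ cos δ sin H₀ = 1.4435×-0.38752×0.28903 + 0.92186×0.95732×0.99191 = -0.161679 + 0.875375 = 0.713696.
Q̄ = (S₀/π) × [bracket] = (1361/π) × 0.713696 = 309.19 W/m².
Ratio Q̄_A / Q̄_B = 411.86 / 309.19 = 1.332.

Q̄_A / Q̄_B ≈ 1.33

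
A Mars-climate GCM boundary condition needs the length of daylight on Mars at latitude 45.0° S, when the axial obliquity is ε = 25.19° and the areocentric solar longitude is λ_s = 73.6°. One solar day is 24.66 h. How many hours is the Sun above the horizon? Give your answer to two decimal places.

sin δ = sin 25.19° × sin 73.6° = 0.40830, so δ = +24.098°.
cos H₀ = −tan φ · tan δ = −tan(-45.0°) × tan(+24.098°) = 0.4473, so H₀ = 1.1071 rad = 63.43°.
Daylight = 2H₀/(2π) × 24.66 h = (1.1071/π) × 24.66 = 8.69 h.

8.69 h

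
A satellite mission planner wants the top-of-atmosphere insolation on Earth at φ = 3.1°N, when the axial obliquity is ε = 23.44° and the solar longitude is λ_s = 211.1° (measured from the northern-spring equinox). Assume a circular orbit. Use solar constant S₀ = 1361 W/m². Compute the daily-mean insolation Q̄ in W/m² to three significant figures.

Q̄ ≈ 416 W/m²

Solar declination: sin δ = sin ε · sin λ_s = sin 23.44° × sin 211.1° = -0.20547, so δ = -11.857°.
cos H₀ = −tan(+3.1°) tan(-11.857°) = 0.0114, H₀ = 1.5594 rad.
Bracket: H₀ sin φ sin δ + cos φ cos δ sin H₀ = 1.5594×0.05408×-0.20547 + 0.99854×0.97866×0.99994 = -0.017328 + 0.977173 = 0.959845.
Q̄ = (S₀/π) × [bracket] = (1361/π) × 0.959845 = 415.8 W/m².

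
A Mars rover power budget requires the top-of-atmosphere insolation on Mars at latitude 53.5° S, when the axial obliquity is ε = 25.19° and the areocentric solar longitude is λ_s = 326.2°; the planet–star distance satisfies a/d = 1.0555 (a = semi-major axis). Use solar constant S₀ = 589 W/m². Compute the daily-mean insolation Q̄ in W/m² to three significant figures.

sin δ = sin 25.19° × sin 326.2° = -0.23677, so δ = -13.696°.
cos H₀ = −tan(-53.5°) tan(-13.696°) = -0.3293, H₀ = 1.9064 rad.
Bracket: H₀ sin φ sin δ + cos φ cos δ sin H₀ = 1.9064×-0.80386×-0.23677 + 0.59482×0.97157×0.94421 = 0.362845 + 0.545668 = 0.908513.
Inverse-square distance factor (a/d)² = 1.0555² = 1.114080.
Q̄ = (S₀/π) × 1.114080 × [bracket] = (589/π) × 1.114080 × 0.908513 = 189.8 W/m².

Q̄ ≈ 190 W/m²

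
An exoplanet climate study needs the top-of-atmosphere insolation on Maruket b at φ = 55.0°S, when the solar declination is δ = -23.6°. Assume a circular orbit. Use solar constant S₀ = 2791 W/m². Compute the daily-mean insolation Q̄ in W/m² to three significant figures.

Q̄ ≈ 1.02e+03 W/m²

cos H₀ = −tan(-55.0°) tan(-23.600°) = -0.6239, H₀ = 2.2446 rad.
Bracket: H₀ sin φ sin δ + cos φ cos δ sin H₀ = 2.2446×-0.81915×-0.40035 + 0.57358×0.91636×0.78147 = 0.736109 + 0.410745 = 1.146854.
Q̄ = (S₀/π) × [bracket] = (2791/π) × 1.146854 = 1019 W/m².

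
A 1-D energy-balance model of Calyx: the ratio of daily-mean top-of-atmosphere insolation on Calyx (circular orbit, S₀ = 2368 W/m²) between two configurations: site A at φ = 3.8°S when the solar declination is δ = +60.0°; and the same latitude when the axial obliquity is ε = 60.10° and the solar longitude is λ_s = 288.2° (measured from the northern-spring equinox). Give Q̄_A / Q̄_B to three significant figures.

Q̄_A / Q̄_B ≈ 0.630

— Configuration A (φ=-3.8°):
cos H₀ = −tan(-3.8°) tan(+60.000°) = 0.1150, H₀ = 1.4555 rad.
Bracket: H₀ sin φ sin δ + cos φ cos δ sin H₀ = 1.4555×-0.06627×0.86603 + 0.99780×0.50000×0.99336 = -0.083534 + 0.495587 = 0.412053.
Q̄ = (S₀/π) × [bracket] = (2368/π) × 0.412053 = 310.59 W/m².
— Configuration B (φ=-3.8°):
Solar declination: sin δ = sin ε · sin λ_s = sin 60.10° × sin 288.2° = -0.82353, so δ = -55.440°.
cos H₀ = −tan(-3.8°) tan(-55.440°) = -0.0964, H₀ = 1.6674 rad.
Bracket: H₀ sin φ sin δ + cos φ cos δ sin H₀ = 1.6674×-0.06627×-0.82353 + 0.99780×0.56728×0.99534 = 0.090999 + 0.563394 = 0.654393.
Q̄ = (S₀/π) × [bracket] = (2368/π) × 0.654393 = 493.25 W/m².
Ratio Q̄_A / Q̄_B = 310.59 / 493.25 = 0.6297.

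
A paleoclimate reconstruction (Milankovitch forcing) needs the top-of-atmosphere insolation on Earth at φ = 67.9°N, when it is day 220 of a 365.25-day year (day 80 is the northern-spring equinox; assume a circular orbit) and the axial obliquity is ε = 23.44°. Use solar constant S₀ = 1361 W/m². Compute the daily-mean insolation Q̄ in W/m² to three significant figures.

Solar longitude: λ_s = 360° × (220 − 80)/365.25 = 137.988°.
sin δ = sin 23.44° × sin 137.988° = 0.26624, so δ = +15.440°.
cos H₀ = −tan(+67.9°) tan(+15.440°) = -0.6802, H₀ = 2.3188 rad.
Bracket: H₀ sin φ sin δ + cos φ cos δ sin H₀ = 2.3188×0.92653×0.26624 + 0.37622×0.96391×0.73302 = 0.572000 + 0.265824 = 0.837824.
Q̄ = (S₀/π) × [bracket] = (1361/π) × 0.837824 = 363.0 W/m².

Q̄ ≈ 363 W/m²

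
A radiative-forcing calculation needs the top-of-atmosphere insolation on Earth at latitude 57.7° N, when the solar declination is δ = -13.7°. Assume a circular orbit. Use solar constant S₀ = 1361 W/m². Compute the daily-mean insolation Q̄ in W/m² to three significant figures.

cos H₀ = −tan(+57.7°) tan(-13.700°) = 0.3856, H₀ = 1.1749 rad.
Bracket: H₀ sin φ sin δ + cos φ cos δ sin H₀ = 1.1749×0.84526×-0.23684 + 0.53435×0.97155×0.92266 = -0.235205 + 0.478997 = 0.243792.
Q̄ = (S₀/π) × [bracket] = (1361/π) × 0.243792 = 105.6 W/m².

Q̄ ≈ 106 W/m²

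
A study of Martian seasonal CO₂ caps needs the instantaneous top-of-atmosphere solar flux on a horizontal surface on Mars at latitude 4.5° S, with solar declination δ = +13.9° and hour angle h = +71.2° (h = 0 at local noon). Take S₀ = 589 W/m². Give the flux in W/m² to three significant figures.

cos θ_z = sin φ sin δ + cos φ cos δ cos h = -0.018848 + 0.311864 = 0.293016.
Flux = S₀ · cos θ_z = 589 × 0.293016 = 172.6 W/m².

173 W/m²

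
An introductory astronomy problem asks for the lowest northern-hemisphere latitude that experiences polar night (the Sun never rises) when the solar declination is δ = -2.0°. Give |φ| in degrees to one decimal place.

|φ| = 88.0°

Polar night requires cos H₀ = −tan φ tan δ ≥ 1, i.e. tan φ tan δ ≤ −1.
The boundary is |tan φ| · |tan δ| = 1, so |φ| = 90° − |δ| = 90° − 2.0° = 88.0° in the northern hemisphere.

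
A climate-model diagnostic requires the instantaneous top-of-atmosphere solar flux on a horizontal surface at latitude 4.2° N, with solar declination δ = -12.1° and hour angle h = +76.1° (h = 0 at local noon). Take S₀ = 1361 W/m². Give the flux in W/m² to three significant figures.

298 W/m²

cos θ_z = sin φ sin δ + cos φ cos δ cos h = -0.015352 + 0.234260 = 0.218908.
Flux = S₀ · cos θ_z = 1361 × 0.218908 = 297.9 W/m².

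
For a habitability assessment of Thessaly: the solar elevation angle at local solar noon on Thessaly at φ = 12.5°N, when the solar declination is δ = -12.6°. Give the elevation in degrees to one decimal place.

64.9°

At local noon the hour angle is zero, so the zenith angle equals |φ − δ| = |+12.5° − (-12.600°)| = 25.100°.
Elevation = 90° − 25.100° = 64.9°.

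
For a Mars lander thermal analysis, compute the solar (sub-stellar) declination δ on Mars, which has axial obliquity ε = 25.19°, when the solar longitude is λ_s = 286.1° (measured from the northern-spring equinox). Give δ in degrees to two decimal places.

sin δ = sin ε · sin λ_s = sin 25.19° × sin 286.1° = -0.408928.
δ = arcsin(-0.408928) = -24.14°.

δ = -24.14°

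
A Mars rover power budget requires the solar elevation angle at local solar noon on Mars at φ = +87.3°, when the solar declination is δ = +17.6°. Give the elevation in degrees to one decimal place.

20.3°

At local noon the hour angle is zero, so the zenith angle equals |φ − δ| = |+87.3° − (+17.600°)| = 69.700°.
Elevation = 90° − 69.700° = 20.3°.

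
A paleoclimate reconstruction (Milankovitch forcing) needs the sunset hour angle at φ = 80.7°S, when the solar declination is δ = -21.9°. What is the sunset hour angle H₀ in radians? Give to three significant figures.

H₀ = 3.14 rad

Sunrise equation: cos H₀ = −tan φ · tan δ = -2.4549 ≤ −1, so the Sun never sets (polar day) and H₀ = π.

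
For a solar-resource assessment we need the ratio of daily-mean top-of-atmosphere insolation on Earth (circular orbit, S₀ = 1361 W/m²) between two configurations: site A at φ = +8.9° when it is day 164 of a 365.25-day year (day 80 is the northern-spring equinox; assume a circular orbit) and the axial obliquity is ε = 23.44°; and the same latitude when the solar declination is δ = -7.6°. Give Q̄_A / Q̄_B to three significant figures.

— Configuration A (φ=+8.9°):
Solar longitude: λ_s = 360° × (164 − 80)/365.25 = 82.793°.
sin δ = sin 23.44° × sin 82.793° = 0.39465, so δ = +23.244°.
cos H₀ = −tan(+8.9°) tan(+23.244°) = -0.0673, H₀ = 1.6381 rad.
Bracket: H₀ sin φ sin δ + cos φ cos δ sin H₀ = 1.6381×0.15471×0.39465 + 0.98796×0.91883×0.99774 = 0.100016 + 0.905716 = 1.005732.
Q̄ = (S₀/π) × [bracket] = (1361/π) × 1.005732 = 435.70 W/m².
— Configuration B (φ=+8.9°):
cos H₀ = −tan(+8.9°) tan(-7.600°) = 0.0209, H₀ = 1.5499 rad.
Bracket: H₀ sin φ sin δ + cos φ cos δ sin H₀ = 1.5499×0.15471×-0.13226 + 0.98796×0.99122×0.99978 = -0.031714 + 0.979070 = 0.947356.
Q̄ = (S₀/π) × [bracket] = (1361/π) × 0.947356 = 410.41 W/m².
Ratio Q̄_A / Q̄_B = 435.70 / 410.41 = 1.062.

Q̄_A / Q̄_B ≈ 1.06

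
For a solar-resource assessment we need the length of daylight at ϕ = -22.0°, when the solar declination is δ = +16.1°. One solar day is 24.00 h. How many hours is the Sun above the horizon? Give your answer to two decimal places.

cos h₀ = −tan ϕ · tan δ = −tan(-22.0°) × tan(+16.100°) = 0.1166, so h₀ = 1.4539 rad = 83.30°.
Daylight = 2h₀/(2π) × 24.00 h = (1.4539/π) × 24.00 = 11.11 h.

11.11 h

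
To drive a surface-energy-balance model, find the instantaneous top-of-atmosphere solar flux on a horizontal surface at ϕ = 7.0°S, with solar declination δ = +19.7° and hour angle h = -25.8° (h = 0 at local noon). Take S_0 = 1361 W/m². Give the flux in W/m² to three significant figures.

cos θ_z = sin ϕ sin δ + cos ϕ cos δ cos h = -0.041082 + 0.841306 = 0.800224.
Flux = S_0 · cos θ_z = 1361 × 0.800224 = 1089 W/m².

1.09e+03 W/m²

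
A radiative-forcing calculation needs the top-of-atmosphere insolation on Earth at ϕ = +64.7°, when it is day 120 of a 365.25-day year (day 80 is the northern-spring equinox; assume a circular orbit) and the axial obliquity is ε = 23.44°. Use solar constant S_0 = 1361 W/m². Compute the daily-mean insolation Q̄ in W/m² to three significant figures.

Solar longitude: L_s = 360° × (120 − 80)/365.25 = 39.425°.
sin δ = sin 23.44° × sin 39.425° = 0.25262, so δ = +14.633°.
cos h₀ = −tan(+64.7°) tan(+14.633°) = -0.5523, h₀ = 2.1560 rad.
Bracket: h₀ sin ϕ sin δ + cos ϕ cos δ sin h₀ = 2.1560×0.90408×0.25262 + 0.42736×0.96756×0.83362 = 0.492406 + 0.344699 = 0.837105.
Q̄ = (S_0/π) × [bracket] = (1361/π) × 0.837105 = 362.7 W/m².

Q̄ ≈ 363 W/m²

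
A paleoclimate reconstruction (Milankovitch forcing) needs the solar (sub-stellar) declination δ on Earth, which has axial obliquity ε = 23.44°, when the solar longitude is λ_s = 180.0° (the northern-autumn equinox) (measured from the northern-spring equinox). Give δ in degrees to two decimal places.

sin δ = sin ε · sin λ_s = sin 23.44° × sin 180.0° = 0.000000.
δ = arcsin(0.000000) = +0.00°.

δ = +0.00°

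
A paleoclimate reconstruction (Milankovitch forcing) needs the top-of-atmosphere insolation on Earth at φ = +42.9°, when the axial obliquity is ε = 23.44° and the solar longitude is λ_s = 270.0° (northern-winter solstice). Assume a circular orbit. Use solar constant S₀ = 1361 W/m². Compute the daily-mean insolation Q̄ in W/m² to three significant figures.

Solar declination: sin δ = sin ε · sin λ_s = sin 23.44° × sin 270.0° = -0.39779, so δ = -23.440°.
cos H₀ = −tan(+42.9°) tan(-23.440°) = 0.4029, H₀ = 1.1561 rad.
Bracket: H₀ sin φ sin δ + cos φ cos δ sin H₀ = 1.1561×0.68072×-0.39779 + 0.73254×0.91748×0.91525 = -0.313053 + 0.615131 = 0.302078.
Q̄ = (S₀/π) × [bracket] = (1361/π) × 0.302078 = 130.9 W/m².

Q̄ ≈ 131 W/m²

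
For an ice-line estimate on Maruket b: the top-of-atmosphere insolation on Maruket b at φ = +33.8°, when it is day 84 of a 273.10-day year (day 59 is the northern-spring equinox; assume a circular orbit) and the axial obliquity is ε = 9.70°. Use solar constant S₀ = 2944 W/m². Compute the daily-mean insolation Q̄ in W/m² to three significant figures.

Solar longitude: λ_s = 360° × (84 − 59)/273.10 = 32.955°.
sin δ = sin 9.70° × sin 32.955° = 0.09165, so δ = +5.259°.
cos H₀ = −tan(+33.8°) tan(+5.259°) = -0.0616, H₀ = 1.6325 rad.
Bracket: H₀ sin φ sin δ + cos φ cos δ sin H₀ = 1.6325×0.55630×0.09165 + 0.83098×0.99579×0.99810 = 0.083233 + 0.825909 = 0.909142.
Q̄ = (S₀/π) × [bracket] = (2944/π) × 0.909142 = 852.0 W/m².

Q̄ ≈ 852 W/m²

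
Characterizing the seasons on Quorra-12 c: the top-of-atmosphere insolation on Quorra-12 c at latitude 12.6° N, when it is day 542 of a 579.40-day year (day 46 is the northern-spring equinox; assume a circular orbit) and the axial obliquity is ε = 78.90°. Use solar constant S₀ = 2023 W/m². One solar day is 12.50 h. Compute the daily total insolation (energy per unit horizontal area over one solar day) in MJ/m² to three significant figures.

Solar longitude: λ_s = 360° × (542 − 46)/579.40 = 308.181°.
sin δ = sin 78.90° × sin 308.181° = -0.77136, so δ = -50.476°.
cos H₀ = −tan(+12.6°) tan(-50.476°) = 0.2709, H₀ = 1.2964 rad.
Bracket: H₀ sin φ sin δ + cos φ cos δ sin H₀ = 1.2964×0.21814×-0.77136 + 0.97592×0.63640×0.96260 = -0.218138 + 0.597847 = 0.379709.
Q̄ = (S₀/π) × [bracket] = (2023/π) × 0.379709 = 244.51 W/m².
Daily total = Q̄ × 12.50 h × 3600 s/h = 244.51 × 12.50 × 3600 / 10⁶ = 11.00 MJ/m².

11.0 MJ/m²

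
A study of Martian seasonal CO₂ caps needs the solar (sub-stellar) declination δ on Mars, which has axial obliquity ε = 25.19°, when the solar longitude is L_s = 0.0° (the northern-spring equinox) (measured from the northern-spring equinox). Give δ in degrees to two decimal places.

δ = +0.00°

sin δ = sin ε · sin L_s = sin 25.19° × sin 0.0° = 0.000000.
δ = arcsin(0.000000) = +0.00°.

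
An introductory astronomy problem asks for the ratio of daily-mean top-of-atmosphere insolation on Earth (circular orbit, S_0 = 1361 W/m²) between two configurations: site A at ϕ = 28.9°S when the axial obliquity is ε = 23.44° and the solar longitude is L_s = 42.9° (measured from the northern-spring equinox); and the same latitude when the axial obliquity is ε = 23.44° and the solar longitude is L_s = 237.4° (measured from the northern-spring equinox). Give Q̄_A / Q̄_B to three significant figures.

— Configuration A (ϕ=-28.9°):
Solar declination: sin δ = sin ε · sin L_s = sin 23.44° × sin 42.9° = 0.27078, so δ = +15.711°.
cos h₀ = −tan(-28.9°) tan(+15.711°) = 0.1553, h₀ = 1.4149 rad.
Bracket: h₀ sin ϕ sin δ + cos ϕ cos δ sin h₀ = 1.4149×-0.48328×0.27078 + 0.87546×0.96264×0.98787 = -0.185157 + 0.832530 = 0.647373.
Q̄ = (S_0/π) × [bracket] = (1361/π) × 0.647373 = 280.45 W/m².
— Configuration B (ϕ=-28.9°):
Solar declination: sin δ = sin ε · sin L_s = sin 23.44° × sin 237.4° = -0.33512, so δ = -19.580°.
cos h₀ = −tan(-28.9°) tan(-19.580°) = -0.1963, h₀ = 1.7684 rad.
Bracket: h₀ sin ϕ sin δ + cos ϕ cos δ sin h₀ = 1.7684×-0.48328×-0.33512 + 0.87546×0.94218×0.98053 = 0.286404 + 0.808781 = 1.095185.
Q̄ = (S_0/π) × [bracket] = (1361/π) × 1.095185 = 474.46 W/m².
Ratio Q̄_A / Q̄_B = 280.45 / 474.46 = 0.5911.

Q̄_A / Q̄_B ≈ 0.591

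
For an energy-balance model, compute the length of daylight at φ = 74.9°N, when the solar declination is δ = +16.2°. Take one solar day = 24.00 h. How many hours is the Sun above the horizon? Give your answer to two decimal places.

24.00 h

Sunrise equation: cos H₀ = −tan φ · tan δ = -1.0767 ≤ −1, so the Sun never sets (polar day) and H₀ = π.
Daylight = 2H₀/(2π) × 24.00 h = (3.1416/π) × 24.00 = 24.00 h.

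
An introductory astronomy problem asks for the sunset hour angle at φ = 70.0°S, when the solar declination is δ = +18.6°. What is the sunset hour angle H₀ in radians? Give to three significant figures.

cos H₀ = −tan φ · tan δ = −tan(-70.0°) × tan(+18.600°) = 0.9246, so H₀ = 0.3907 rad = 22.39°.

H₀ = 0.391 rad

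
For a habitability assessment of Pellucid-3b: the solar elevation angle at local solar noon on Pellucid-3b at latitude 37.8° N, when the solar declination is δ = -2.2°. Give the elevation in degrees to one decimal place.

At local noon the hour angle is zero, so the zenith angle equals |φ − δ| = |+37.8° − (-2.200°)| = 40.000°.
Elevation = 90° − 40.000° = 50.0°.

50.0°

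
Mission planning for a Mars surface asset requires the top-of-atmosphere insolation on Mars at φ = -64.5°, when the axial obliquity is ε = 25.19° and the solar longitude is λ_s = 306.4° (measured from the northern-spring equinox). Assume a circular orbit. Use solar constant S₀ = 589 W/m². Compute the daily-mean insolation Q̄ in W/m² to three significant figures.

Q̄ ≈ 190 W/m²

Solar declination: sin δ = sin ε · sin λ_s = sin 25.19° × sin 306.4° = -0.34258, so δ = -20.034°.
cos H₀ = −tan(-64.5°) tan(-20.034°) = -0.7645, H₀ = 2.4411 rad.
Bracket: H₀ sin φ sin δ + cos φ cos δ sin H₀ = 2.4411×-0.90259×-0.34258 + 0.43051×0.93949×0.64463 = 0.754811 + 0.260727 = 1.015538.
Q̄ = (S₀/π) × [bracket] = (589/π) × 1.015538 = 190.4 W/m².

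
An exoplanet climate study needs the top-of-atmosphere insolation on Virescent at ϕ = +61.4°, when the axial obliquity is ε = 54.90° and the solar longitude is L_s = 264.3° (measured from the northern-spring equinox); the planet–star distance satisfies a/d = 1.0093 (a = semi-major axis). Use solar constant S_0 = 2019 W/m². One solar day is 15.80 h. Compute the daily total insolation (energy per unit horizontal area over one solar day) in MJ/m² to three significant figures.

0.00 MJ/m²

Solar declination: sin δ = sin ε · sin L_s = sin 54.90° × sin 264.3° = -0.81410, so δ = -54.499°.
cos h₀ = −tan(+61.4°) tan(-54.499°) = 2.5713 ≥ 1 ⇒ polar night, h₀ = 0 and Q̄ = 0.
Inverse-square distance factor (a/d)² = 1.0093² = 1.018686.
Daily total = Q̄ × 15.80 h × 3600 s/h = 0.00 MJ/m².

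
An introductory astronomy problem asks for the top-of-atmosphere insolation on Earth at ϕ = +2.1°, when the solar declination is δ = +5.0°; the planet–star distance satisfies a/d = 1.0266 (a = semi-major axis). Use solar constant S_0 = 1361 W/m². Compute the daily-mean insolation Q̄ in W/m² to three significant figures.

cos h₀ = −tan(+2.1°) tan(+5.000°) = -0.0032, h₀ = 1.5740 rad.
Bracket: h₀ sin ϕ sin δ + cos ϕ cos δ sin h₀ = 1.5740×0.03664×0.08716 + 0.99933×0.99619×0.99999 = 0.005027 + 0.995513 = 1.000540.
Inverse-square distance factor (a/d)² = 1.0266² = 1.053908.
Q̄ = (S_0/π) × 1.053908 × [bracket] = (1361/π) × 1.053908 × 1.000540 = 456.8 W/m².

Q̄ ≈ 457 W/m²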